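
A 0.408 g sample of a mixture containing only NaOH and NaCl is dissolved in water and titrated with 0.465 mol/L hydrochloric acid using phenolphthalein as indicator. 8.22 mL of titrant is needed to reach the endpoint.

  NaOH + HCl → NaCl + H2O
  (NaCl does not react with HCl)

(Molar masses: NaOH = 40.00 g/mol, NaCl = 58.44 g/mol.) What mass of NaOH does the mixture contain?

n(HCl) = 0.00822 × 0.465 = 3.82 × 10^-3 mol
Let x = n(NaOH), y = n(NaCl).
Titrant: 1x = 3.82 × 10^-3;  mass: 40.00x + 58.44y = 0.408
Solving, x = 3.82 × 10^-3 mol, y = 4.37 × 10^-3 mol
mass of NaOH = 3.82 × 10^-3 × 40.00 = 0.153 g

0.153 g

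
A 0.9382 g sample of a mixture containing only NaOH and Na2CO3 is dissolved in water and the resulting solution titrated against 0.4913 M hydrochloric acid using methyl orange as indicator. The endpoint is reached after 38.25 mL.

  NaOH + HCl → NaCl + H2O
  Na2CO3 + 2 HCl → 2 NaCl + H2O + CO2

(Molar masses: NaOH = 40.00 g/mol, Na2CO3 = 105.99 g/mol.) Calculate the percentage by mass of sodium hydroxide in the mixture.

n(HCl) = 0.03825 × 0.4913 = 0.01879 mol
Let x = n(NaOH), y = n(Na2CO3).
Titrant: 1x + 2y = 0.01879;  mass: 40.00x + 105.99y = 0.9382
Solving, x = 4.440 × 10^-3 mol, y = 7.176 × 10^-3 mol
mass of NaOH = 4.440 × 10^-3 × 40.00 = 0.1776 g
% NaOH = 0.1776 / 0.9382 × 100 = 18.93 %

18.93 %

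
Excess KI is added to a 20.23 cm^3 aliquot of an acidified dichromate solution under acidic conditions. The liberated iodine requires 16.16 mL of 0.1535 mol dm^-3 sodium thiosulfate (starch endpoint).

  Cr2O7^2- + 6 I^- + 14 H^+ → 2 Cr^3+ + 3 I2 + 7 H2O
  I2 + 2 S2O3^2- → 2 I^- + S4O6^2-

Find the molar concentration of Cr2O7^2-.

0.02044 mol/L

n(S2O3^2-) = 0.01616 × 0.1535 = 2.481 × 10^-3 mol
n(I2) = n(S2O3^2-)/2 = 1.240 × 10^-3 mol
From the 1:3 ratio, n(Cr2O7^2-) in the aliquot = 1/3 × 1.240 × 10^-3 = 4.134 × 10^-4 mol
[Cr2O7^2-] = 4.134 × 10^-4 / 0.02023 = 0.02044 mol/L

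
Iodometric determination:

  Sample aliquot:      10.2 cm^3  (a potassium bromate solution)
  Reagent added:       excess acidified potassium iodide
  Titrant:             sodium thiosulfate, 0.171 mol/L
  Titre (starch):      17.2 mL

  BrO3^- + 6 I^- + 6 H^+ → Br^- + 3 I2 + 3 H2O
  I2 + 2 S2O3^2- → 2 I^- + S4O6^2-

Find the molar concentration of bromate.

n(S2O3^2-) = 0.0172 × 0.171 = 2.94 × 10^-3 mol
n(I2) = n(S2O3^2-)/2 = 1.47 × 10^-3 mol
From the 1:3 ratio, n(BrO3^-) in the aliquot = 1/3 × 1.47 × 10^-3 = 4.90 × 10^-4 mol
[BrO3^-] = 4.90 × 10^-4 / 0.0102 = 0.0481 mol/L

0.0481 mol/L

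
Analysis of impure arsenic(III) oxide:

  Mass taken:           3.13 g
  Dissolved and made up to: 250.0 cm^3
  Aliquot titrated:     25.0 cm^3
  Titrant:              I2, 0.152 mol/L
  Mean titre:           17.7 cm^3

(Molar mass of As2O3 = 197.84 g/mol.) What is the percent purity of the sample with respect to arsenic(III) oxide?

85.0 %

As2O3 + 2 I2 + 2 H2O → As2O5 + 4 HI
n(I2) per titration = 0.0177 × 0.152 = 2.69 × 10^-3 mol
From the 1:2 ratio, n(As2O3) in each aliquot = 1/2 × 2.69 × 10^-3 = 1.35 × 10^-3 mol
n(As2O3) in the whole flask = 1.35 × 10^-3 × 250.0/25.0 = 0.0135 mol
mass of As2O3 = 0.0135 × 197.84 = 2.66 g
% As2O3 = 2.66 / 3.13 × 100 = 85.0 %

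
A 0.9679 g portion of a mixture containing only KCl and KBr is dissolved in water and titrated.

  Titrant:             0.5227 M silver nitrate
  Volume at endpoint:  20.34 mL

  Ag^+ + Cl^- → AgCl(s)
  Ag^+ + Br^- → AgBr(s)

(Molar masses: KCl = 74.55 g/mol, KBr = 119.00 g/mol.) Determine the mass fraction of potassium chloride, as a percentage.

51.51 %

n(AgNO3) = 0.02034 × 0.5227 = 0.01063 mol
Let x = n(KCl), y = n(KBr).
Titrant: 1x + 1y = 0.01063;  mass: 74.55x + 119.00y = 0.9679
Solving, x = 6.688 × 10^-3 mol, y = 3.944 × 10^-3 mol
mass of KCl = 6.688 × 10^-3 × 74.55 = 0.4986 g
% KCl = 0.4986 / 0.9679 × 100 = 51.51 %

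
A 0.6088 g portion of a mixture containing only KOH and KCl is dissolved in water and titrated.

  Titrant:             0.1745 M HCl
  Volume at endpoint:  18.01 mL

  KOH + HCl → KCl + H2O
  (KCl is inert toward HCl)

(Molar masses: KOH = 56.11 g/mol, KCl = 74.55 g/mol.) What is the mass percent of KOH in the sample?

n(HCl) = 0.01801 × 0.1745 = 3.143 × 10^-3 mol
Let x = n(KOH), y = n(KCl).
Titrant: 1x = 3.143 × 10^-3;  mass: 56.11x + 74.55y = 0.6088
Solving, x = 3.143 × 10^-3 mol, y = 5.801 × 10^-3 mol
mass of KOH = 3.143 × 10^-3 × 56.11 = 0.1763 g
% KOH = 0.1763 / 0.6088 × 100 = 28.97 %

28.97 %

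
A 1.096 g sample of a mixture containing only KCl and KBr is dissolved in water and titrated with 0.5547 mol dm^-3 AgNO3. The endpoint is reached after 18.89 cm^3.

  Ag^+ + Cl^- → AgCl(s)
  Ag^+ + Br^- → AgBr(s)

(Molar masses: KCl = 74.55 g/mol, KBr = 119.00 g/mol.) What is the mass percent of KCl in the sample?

n(AgNO3) = 0.01889 × 0.5547 = 0.01048 mol
Let x = n(KCl), y = n(KBr).
Titrant: 1x + 1y = 0.01048;  mass: 74.55x + 119.00y = 1.096
Solving, x = 3.395 × 10^-3 mol, y = 7.083 × 10^-3 mol
mass of KCl = 3.395 × 10^-3 × 74.55 = 0.2531 g
% KCl = 0.2531 / 1.096 × 100 = 23.09 %

23.09 %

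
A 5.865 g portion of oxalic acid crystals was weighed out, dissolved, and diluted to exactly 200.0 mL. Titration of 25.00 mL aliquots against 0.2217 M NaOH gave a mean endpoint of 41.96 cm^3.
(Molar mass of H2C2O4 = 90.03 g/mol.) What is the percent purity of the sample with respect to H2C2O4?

57.12 %

H2C2O4 + 2 NaOH → Na2C2O4 + 2 H2O
n(NaOH) per titration = 0.04196 × 0.2217 = 9.303 × 10^-3 mol
From the 1:2 ratio, n(H2C2O4) in each aliquot = 1/2 × 9.303 × 10^-3 = 4.651 × 10^-3 mol
n(H2C2O4) in the whole flask = 4.651 × 10^-3 × 200.0/25.00 = 0.03721 mol
mass of H2C2O4 = 0.03721 × 90.03 = 3.350 g
% H2C2O4 = 3.350 / 5.865 × 100 = 57.12 %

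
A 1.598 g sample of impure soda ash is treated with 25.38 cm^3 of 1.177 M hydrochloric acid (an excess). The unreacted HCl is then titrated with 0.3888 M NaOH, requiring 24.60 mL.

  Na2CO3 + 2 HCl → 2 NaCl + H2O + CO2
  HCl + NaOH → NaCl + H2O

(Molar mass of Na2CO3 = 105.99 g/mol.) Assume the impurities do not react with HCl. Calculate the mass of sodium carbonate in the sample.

1.076 g

n(HCl) added = 0.02538 × 1.177 = 0.02987 mol
n(NaOH) used in back-titration = 0.02460 × 0.3888 = 9.564 × 10^-3 mol
n(HCl) left over = 9.564 × 10^-3 mol (1:1 ratio)
n(HCl) consumed by analyte = 0.02987 − 9.564 × 10^-3 = 0.02031 mol
From the 1:2 ratio, n(Na2CO3) = 1/2 × 0.02031 = 0.01015 mol
mass of Na2CO3 = 0.01015 × 105.99 = 1.076 g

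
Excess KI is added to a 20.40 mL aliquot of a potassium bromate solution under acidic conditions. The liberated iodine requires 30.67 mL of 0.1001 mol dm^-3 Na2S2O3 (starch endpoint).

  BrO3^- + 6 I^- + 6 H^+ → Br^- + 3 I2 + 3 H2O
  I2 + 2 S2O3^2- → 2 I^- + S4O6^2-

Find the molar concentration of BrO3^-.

0.02508 mol/L

n(S2O3^2-) = 0.03067 × 0.1001 = 3.070 × 10^-3 mol
n(I2) = n(S2O3^2-)/2 = 1.535 × 10^-3 mol
From the 1:3 ratio, n(BrO3^-) in the aliquot = 1/3 × 1.535 × 10^-3 = 5.117 × 10^-4 mol
[BrO3^-] = 5.117 × 10^-4 / 0.02040 = 0.02508 mol/L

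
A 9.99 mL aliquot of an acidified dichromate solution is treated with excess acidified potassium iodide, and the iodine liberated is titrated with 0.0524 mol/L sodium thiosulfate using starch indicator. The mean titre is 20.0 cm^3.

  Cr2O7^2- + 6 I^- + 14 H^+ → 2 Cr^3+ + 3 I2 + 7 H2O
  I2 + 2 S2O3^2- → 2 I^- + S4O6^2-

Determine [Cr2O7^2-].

n(S2O3^2-) = 0.0200 × 0.0524 = 1.05 × 10^-3 mol
n(I2) = n(S2O3^2-)/2 = 5.24 × 10^-4 mol
From the 1:3 ratio, n(Cr2O7^2-) in the aliquot = 1/3 × 5.24 × 10^-4 = 1.75 × 10^-4 mol
[Cr2O7^2-] = 1.75 × 10^-4 / 0.00999 = 0.0175 mol/L

0.0175 mol/L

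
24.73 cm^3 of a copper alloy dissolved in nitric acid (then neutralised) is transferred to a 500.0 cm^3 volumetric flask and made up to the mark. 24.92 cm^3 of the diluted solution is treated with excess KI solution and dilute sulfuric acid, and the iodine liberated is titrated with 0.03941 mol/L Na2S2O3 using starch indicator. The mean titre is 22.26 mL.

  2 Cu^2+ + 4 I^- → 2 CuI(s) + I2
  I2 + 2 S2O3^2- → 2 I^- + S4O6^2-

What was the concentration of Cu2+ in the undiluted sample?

0.7118 mol/L

n(S2O3^2-) = 0.02226 × 0.03941 = 8.773 × 10^-4 mol
n(I2) = n(S2O3^2-)/2 = 4.386 × 10^-4 mol
From the 2:1 ratio, n(Cu2+) in the aliquot = 2/1 × 4.386 × 10^-4 = 8.773 × 10^-4 mol
[Cu2+]_dilute = 8.773 × 10^-4 / 0.02492 = 0.03520 mol/L
[Cu2+]_original = 0.03520 × 500.0/24.73 = 0.7118 mol/L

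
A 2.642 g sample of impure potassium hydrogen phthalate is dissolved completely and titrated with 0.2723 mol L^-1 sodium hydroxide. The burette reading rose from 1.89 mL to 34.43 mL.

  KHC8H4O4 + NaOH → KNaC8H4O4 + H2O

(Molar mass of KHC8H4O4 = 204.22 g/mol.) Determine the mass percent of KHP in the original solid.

n(NaOH) = 0.03254 L × 0.2723 mol/L = 8.861 × 10^-3 mol
n(KHC8H4O4) = 8.861 × 10^-3 mol (1:1 ratio)
mass of KHC8H4O4 = 8.861 × 10^-3 × 204.22 g/mol = 1.810 g
% KHC8H4O4 = 1.810 / 2.642 × 100 = 68.49 %

68.49 %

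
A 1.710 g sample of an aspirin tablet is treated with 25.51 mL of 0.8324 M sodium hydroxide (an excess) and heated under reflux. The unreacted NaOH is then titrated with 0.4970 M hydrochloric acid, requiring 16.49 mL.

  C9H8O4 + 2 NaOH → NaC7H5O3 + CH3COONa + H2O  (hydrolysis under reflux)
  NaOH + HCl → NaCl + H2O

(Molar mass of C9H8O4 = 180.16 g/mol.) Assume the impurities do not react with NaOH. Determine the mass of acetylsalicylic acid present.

n(NaOH) added = 0.02551 × 0.8324 = 0.02123 mol
n(HCl) used in back-titration = 0.01649 × 0.4970 = 8.196 × 10^-3 mol
n(NaOH) left over = 8.196 × 10^-3 mol (1:1 ratio)
n(NaOH) consumed by analyte = 0.02123 − 8.196 × 10^-3 = 0.01304 mol
From the 1:2 ratio, n(C9H8O4) = 1/2 × 0.01304 = 6.519 × 10^-3 mol
mass of C9H8O4 = 6.519 × 10^-3 × 180.16 = 1.175 g

1.175 g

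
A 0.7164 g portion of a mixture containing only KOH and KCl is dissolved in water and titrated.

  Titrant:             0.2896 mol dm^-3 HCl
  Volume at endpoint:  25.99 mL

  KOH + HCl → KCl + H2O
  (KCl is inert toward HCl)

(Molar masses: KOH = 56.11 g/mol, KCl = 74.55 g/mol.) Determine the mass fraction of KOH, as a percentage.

n(HCl) = 0.02599 × 0.2896 = 7.527 × 10^-3 mol
Let x = n(KOH), y = n(KCl).
Titrant: 1x = 7.527 × 10^-3;  mass: 56.11x + 74.55y = 0.7164
Solving, x = 7.527 × 10^-3 mol, y = 3.945 × 10^-3 mol
mass of KOH = 7.527 × 10^-3 × 56.11 = 0.4223 g
% KOH = 0.4223 / 0.7164 × 100 = 58.95 %

58.95 %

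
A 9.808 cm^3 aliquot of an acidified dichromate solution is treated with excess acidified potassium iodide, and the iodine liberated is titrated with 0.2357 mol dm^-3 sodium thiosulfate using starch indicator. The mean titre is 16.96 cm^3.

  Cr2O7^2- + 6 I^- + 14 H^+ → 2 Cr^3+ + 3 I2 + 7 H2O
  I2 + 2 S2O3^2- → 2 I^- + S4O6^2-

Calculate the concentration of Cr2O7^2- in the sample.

0.06793 mol/L

n(S2O3^2-) = 0.01696 × 0.2357 = 3.997 × 10^-3 mol
n(I2) = n(S2O3^2-)/2 = 1.999 × 10^-3 mol
From the 1:3 ratio, n(Cr2O7^2-) in the aliquot = 1/3 × 1.999 × 10^-3 = 6.662 × 10^-4 mol
[Cr2O7^2-] = 6.662 × 10^-4 / 0.009808 = 0.06793 mol/L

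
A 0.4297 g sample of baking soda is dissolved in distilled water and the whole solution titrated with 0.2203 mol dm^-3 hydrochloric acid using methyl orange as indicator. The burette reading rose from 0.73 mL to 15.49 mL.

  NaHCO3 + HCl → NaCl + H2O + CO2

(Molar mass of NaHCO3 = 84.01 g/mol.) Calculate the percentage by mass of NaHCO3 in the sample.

n(HCl) = 0.01476 L × 0.2203 mol/L = 3.252 × 10^-3 mol
n(NaHCO3) = 3.252 × 10^-3 mol (1:1 ratio)
mass of NaHCO3 = 3.252 × 10^-3 × 84.01 g/mol = 0.2732 g
% NaHCO3 = 0.2732 / 0.4297 × 100 = 63.57 %

63.57 %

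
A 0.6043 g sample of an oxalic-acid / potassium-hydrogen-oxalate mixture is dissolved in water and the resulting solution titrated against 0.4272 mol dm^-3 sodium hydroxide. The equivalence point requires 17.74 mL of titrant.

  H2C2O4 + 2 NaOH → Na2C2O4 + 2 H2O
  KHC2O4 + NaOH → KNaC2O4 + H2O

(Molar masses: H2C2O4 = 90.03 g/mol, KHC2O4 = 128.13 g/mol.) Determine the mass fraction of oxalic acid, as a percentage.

n(NaOH) = 0.01774 × 0.4272 = 7.579 × 10^-3 mol
Let x = n(H2C2O4), y = n(KHC2O4).
Titrant: 2x + 1y = 7.579 × 10^-3;  mass: 90.03x + 128.13y = 0.6043
Solving, x = 2.206 × 10^-3 mol, y = 3.166 × 10^-3 mol
mass of H2C2O4 = 2.206 × 10^-3 × 90.03 = 0.1986 g
% H2C2O4 = 0.1986 / 0.6043 × 100 = 32.87 %

32.87 %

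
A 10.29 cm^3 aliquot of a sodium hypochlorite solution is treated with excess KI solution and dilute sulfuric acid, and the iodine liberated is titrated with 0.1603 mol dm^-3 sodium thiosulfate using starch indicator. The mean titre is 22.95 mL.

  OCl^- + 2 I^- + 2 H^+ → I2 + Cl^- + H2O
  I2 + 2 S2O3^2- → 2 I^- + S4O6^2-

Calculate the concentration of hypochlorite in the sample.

0.1788 mol/L

n(S2O3^2-) = 0.02295 × 0.1603 = 3.679 × 10^-3 mol
n(I2) = n(S2O3^2-)/2 = 1.839 × 10^-3 mol
n(OCl^-) in the aliquot = 1.839 × 10^-3 mol (1:1 ratio)
[OCl^-] = 1.839 × 10^-3 / 0.01029 = 0.1788 mol/L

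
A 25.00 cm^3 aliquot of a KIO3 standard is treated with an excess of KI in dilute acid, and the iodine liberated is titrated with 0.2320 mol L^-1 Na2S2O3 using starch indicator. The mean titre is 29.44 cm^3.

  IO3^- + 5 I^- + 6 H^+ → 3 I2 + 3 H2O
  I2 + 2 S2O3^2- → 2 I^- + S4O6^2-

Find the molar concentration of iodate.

n(S2O3^2-) = 0.02944 × 0.2320 = 6.830 × 10^-3 mol
n(I2) = n(S2O3^2-)/2 = 3.415 × 10^-3 mol
From the 1:3 ratio, n(IO3^-) in the aliquot = 1/3 × 3.415 × 10^-3 = 1.138 × 10^-3 mol
[IO3^-] = 1.138 × 10^-3 / 0.02500 = 0.04553 mol/L

0.04553 mol/L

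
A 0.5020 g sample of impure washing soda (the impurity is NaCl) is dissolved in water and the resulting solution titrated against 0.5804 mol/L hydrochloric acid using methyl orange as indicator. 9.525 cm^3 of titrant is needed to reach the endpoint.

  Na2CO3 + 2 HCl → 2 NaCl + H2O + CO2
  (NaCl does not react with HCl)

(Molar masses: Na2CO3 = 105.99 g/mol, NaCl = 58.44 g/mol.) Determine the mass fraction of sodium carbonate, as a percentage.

58.36 %

n(HCl) = 0.009525 × 0.5804 = 5.528 × 10^-3 mol
Let x = n(Na2CO3), y = n(NaCl).
Titrant: 2x = 5.528 × 10^-3;  mass: 105.99x + 58.44y = 0.5020
Solving, x = 2.764 × 10^-3 mol, y = 3.577 × 10^-3 mol
mass of Na2CO3 = 2.764 × 10^-3 × 105.99 = 0.2930 g
% Na2CO3 = 0.2930 / 0.5020 × 100 = 58.36 %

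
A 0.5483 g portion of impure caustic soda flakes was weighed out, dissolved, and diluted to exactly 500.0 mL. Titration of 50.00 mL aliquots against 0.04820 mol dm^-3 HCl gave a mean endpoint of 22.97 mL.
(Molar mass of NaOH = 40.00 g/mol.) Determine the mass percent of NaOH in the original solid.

80.77 %

NaOH + HCl → NaCl + H2O
n(HCl) per titration = 0.02297 × 0.04820 = 1.107 × 10^-3 mol
n(NaOH) in each aliquot = 1.107 × 10^-3 mol (1:1 ratio)
n(NaOH) in the whole flask = 1.107 × 10^-3 × 500.0/50.00 = 0.01107 mol
mass of NaOH = 0.01107 × 40.00 = 0.4429 g
% NaOH = 0.4429 / 0.5483 × 100 = 80.77 %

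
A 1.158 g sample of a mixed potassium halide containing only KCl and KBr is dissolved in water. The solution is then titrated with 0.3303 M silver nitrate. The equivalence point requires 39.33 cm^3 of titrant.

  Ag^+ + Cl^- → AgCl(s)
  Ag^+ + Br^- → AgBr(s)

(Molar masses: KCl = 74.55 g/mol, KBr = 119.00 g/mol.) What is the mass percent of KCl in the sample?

56.18 %

n(AgNO3) = 0.03933 × 0.3303 = 0.01299 mol
Let x = n(KCl), y = n(KBr).
Titrant: 1x + 1y = 0.01299;  mass: 74.55x + 119.00y = 1.158
Solving, x = 8.727 × 10^-3 mol, y = 4.264 × 10^-3 mol
mass of KCl = 8.727 × 10^-3 × 74.55 = 0.6506 g
% KCl = 0.6506 / 1.158 × 100 = 56.18 %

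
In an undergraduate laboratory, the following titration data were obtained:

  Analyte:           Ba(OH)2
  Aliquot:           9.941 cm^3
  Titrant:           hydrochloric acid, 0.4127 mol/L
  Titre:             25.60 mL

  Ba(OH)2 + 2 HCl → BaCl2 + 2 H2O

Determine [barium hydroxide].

n(HCl) = 0.02560 L × 0.4127 mol/L = 0.01057 mol
From the 1:2 mole ratio, n(Ba(OH)2) = 1/2 × 0.01057 = 5.283 × 10^-3 mol
[Ba(OH)2] = 5.283 × 10^-3 mol / 0.009941 L = 0.5314 mol/L

0.5314 mol/L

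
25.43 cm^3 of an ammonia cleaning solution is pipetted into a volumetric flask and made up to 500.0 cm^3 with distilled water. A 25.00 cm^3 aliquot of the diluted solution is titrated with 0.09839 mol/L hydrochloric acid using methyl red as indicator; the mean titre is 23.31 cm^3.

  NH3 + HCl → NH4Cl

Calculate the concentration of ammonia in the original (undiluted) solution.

1.804 mol/L

n(HCl) = 0.02331 × 0.09839 = 2.293 × 10^-3 mol
n(NH3) in the aliquot = 2.293 × 10^-3 mol (1:1 ratio)
[NH3]_dilute = 2.293 × 10^-3 / 0.02500 = 0.09174 mol/L
Dilution factor = 500.0 / 25.43 = 19.66
[NH3]_stock = 0.09174 × 19.66 = 1.804 mol/L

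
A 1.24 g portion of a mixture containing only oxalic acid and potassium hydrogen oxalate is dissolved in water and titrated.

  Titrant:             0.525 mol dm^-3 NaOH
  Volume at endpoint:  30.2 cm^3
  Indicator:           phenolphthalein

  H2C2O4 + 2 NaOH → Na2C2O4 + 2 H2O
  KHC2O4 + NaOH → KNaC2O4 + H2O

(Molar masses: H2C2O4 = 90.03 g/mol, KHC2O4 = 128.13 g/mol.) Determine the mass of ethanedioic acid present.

n(NaOH) = 0.0302 × 0.525 = 0.0159 mol
Let x = n(H2C2O4), y = n(KHC2O4).
Titrant: 2x + 1y = 0.0159;  mass: 90.03x + 128.13y = 1.24
Solving, x = 4.76 × 10^-3 mol, y = 6.33 × 10^-3 mol
mass of H2C2O4 = 4.76 × 10^-3 × 90.03 = 0.429 g

0.429 g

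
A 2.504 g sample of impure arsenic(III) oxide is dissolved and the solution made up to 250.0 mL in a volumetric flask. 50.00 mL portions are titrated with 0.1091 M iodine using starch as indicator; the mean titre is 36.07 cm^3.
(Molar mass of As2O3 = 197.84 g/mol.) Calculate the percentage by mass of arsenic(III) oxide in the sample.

As2O3 + 2 I2 + 2 H2O → As2O5 + 4 HI
n(I2) per titration = 0.03607 × 0.1091 = 3.935 × 10^-3 mol
From the 1:2 ratio, n(As2O3) in each aliquot = 1/2 × 3.935 × 10^-3 = 1.968 × 10^-3 mol
n(As2O3) in the whole flask = 1.968 × 10^-3 × 250.0/50.00 = 9.838 × 10^-3 mol
mass of As2O3 = 9.838 × 10^-3 × 197.84 = 1.946 g
% As2O3 = 1.946 / 2.504 × 100 = 77.73 %

77.73 %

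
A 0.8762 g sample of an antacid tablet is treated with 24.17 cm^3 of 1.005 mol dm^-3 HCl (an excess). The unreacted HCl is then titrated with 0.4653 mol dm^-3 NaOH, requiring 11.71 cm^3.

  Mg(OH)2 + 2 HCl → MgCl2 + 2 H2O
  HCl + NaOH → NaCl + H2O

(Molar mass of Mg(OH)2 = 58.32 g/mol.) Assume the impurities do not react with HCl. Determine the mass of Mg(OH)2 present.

0.5494 g

n(HCl) added = 0.02417 × 1.005 = 0.02429 mol
n(NaOH) used in back-titration = 0.01171 × 0.4653 = 5.449 × 10^-3 mol
n(HCl) left over = 5.449 × 10^-3 mol (1:1 ratio)
n(HCl) consumed by analyte = 0.02429 − 5.449 × 10^-3 = 0.01884 mol
From the 1:2 ratio, n(Mg(OH)2) = 1/2 × 0.01884 = 9.421 × 10^-3 mol
mass of Mg(OH)2 = 9.421 × 10^-3 × 58.32 = 0.5494 g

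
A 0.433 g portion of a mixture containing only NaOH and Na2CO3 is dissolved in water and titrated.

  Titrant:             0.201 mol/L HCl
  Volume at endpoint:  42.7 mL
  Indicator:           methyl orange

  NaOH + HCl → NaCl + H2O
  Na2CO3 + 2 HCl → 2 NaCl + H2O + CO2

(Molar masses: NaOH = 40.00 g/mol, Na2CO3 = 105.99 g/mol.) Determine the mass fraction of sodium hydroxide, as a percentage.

15.5 %

n(HCl) = 0.0427 × 0.201 = 8.58 × 10^-3 mol
Let x = n(NaOH), y = n(Na2CO3).
Titrant: 1x + 2y = 8.58 × 10^-3;  mass: 40.00x + 105.99y = 0.433
Solving, x = 1.68 × 10^-3 mol, y = 3.45 × 10^-3 mol
mass of NaOH = 1.68 × 10^-3 × 40.00 = 0.0672 g
% NaOH = 0.0672 / 0.433 × 100 = 15.5 %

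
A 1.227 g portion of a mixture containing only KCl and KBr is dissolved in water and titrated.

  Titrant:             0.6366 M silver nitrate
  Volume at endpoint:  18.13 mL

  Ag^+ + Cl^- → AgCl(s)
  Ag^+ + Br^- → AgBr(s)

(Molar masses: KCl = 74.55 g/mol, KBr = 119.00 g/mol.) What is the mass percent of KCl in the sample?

n(AgNO3) = 0.01813 × 0.6366 = 0.01154 mol
Let x = n(KCl), y = n(KBr).
Titrant: 1x + 1y = 0.01154;  mass: 74.55x + 119.00y = 1.227
Solving, x = 3.295 × 10^-3 mol, y = 8.247 × 10^-3 mol
mass of KCl = 3.295 × 10^-3 × 74.55 = 0.2456 g
% KCl = 0.2456 / 1.227 × 100 = 20.02 %

20.02 %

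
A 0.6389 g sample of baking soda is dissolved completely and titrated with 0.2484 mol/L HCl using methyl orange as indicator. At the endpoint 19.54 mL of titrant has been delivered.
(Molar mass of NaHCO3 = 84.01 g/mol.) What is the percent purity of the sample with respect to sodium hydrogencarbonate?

63.82 %

NaHCO3 + HCl → NaCl + H2O + CO2
n(HCl) = 0.01954 L × 0.2484 mol/L = 4.854 × 10^-3 mol
n(NaHCO3) = 4.854 × 10^-3 mol (1:1 ratio)
mass of NaHCO3 = 4.854 × 10^-3 × 84.01 g/mol = 0.4078 g
% NaHCO3 = 0.4078 / 0.6389 × 100 = 63.82 %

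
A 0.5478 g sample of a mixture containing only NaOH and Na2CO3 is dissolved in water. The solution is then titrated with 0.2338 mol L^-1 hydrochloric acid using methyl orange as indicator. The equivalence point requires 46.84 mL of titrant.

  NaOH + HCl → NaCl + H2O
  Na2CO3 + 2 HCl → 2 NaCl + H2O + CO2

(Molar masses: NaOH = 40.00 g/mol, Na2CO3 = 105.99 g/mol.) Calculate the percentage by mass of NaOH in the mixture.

18.29 %

n(HCl) = 0.04684 × 0.2338 = 0.01095 mol
Let x = n(NaOH), y = n(Na2CO3).
Titrant: 1x + 2y = 0.01095;  mass: 40.00x + 105.99y = 0.5478
Solving, x = 2.505 × 10^-3 mol, y = 4.223 × 10^-3 mol
mass of NaOH = 2.505 × 10^-3 × 40.00 = 0.1002 g
% NaOH = 0.1002 / 0.5478 × 100 = 18.29 %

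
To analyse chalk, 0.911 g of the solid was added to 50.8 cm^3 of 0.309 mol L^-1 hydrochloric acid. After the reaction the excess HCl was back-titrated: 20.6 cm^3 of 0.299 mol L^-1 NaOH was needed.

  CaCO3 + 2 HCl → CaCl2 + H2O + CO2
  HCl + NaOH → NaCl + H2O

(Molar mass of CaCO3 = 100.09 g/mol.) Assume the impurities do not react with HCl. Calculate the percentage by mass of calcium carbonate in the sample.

52.4 %

n(HCl) added = 0.0508 × 0.309 = 0.0157 mol
n(NaOH) used in back-titration = 0.0206 × 0.299 = 6.16 × 10^-3 mol
n(HCl) left over = 6.16 × 10^-3 mol (1:1 ratio)
n(HCl) consumed by analyte = 0.0157 − 6.16 × 10^-3 = 9.54 × 10^-3 mol
From the 1:2 ratio, n(CaCO3) = 1/2 × 9.54 × 10^-3 = 4.77 × 10^-3 mol
mass of CaCO3 = 4.77 × 10^-3 × 100.09 = 0.477 g
% CaCO3 = 0.477 / 0.911 × 100 = 52.4 %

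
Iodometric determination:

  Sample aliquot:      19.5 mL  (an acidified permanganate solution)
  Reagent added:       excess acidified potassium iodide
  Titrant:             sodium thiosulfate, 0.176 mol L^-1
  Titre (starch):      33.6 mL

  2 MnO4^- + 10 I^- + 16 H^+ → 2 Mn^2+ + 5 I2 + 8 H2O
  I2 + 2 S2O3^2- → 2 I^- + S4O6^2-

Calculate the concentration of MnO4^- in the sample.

0.0607 mol/L

n(S2O3^2-) = 0.0336 × 0.176 = 5.91 × 10^-3 mol
n(I2) = n(S2O3^2-)/2 = 2.96 × 10^-3 mol
From the 2:5 ratio, n(MnO4^-) in the aliquot = 2/5 × 2.96 × 10^-3 = 1.18 × 10^-3 mol
[MnO4^-] = 1.18 × 10^-3 / 0.0195 = 0.0607 mol/L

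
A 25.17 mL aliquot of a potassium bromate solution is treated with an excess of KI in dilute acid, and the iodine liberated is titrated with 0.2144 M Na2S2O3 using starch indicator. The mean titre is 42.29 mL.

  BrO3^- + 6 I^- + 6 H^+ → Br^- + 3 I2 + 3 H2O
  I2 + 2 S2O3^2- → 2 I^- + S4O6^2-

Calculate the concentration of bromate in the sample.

0.06004 M

n(S2O3^2-) = 0.04229 × 0.2144 = 9.067 × 10^-3 mol
n(I2) = n(S2O3^2-)/2 = 4.533 × 10^-3 mol
From the 1:3 ratio, n(BrO3^-) in the aliquot = 1/3 × 4.533 × 10^-3 = 1.511 × 10^-3 mol
[BrO3^-] = 1.511 × 10^-3 / 0.02517 = 0.06004 mol/L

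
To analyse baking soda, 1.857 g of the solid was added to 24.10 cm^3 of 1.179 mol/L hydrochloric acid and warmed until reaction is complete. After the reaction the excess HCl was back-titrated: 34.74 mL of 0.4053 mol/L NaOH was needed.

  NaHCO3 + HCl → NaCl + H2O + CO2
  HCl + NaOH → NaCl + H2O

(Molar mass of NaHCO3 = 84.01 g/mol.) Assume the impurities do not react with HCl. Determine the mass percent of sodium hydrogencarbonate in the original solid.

64.85 %

n(HCl) added = 0.02410 × 1.179 = 0.02841 mol
n(NaOH) used in back-titration = 0.03474 × 0.4053 = 0.01408 mol
n(HCl) left over = 0.01408 mol (1:1 ratio)
n(HCl) consumed by analyte = 0.02841 − 0.01408 = 0.01433 mol
n(NaHCO3) = 0.01433 mol (1:1 ratio)
mass of NaHCO3 = 0.01433 × 84.01 = 1.204 g
% NaHCO3 = 1.204 / 1.857 × 100 = 64.85 %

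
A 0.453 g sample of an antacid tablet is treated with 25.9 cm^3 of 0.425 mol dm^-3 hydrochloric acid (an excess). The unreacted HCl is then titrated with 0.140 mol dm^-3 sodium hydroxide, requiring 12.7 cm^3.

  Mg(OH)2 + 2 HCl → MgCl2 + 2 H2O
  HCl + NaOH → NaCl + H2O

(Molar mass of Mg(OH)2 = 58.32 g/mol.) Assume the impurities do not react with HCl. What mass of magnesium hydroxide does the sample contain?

0.269 g

n(HCl) added = 0.0259 × 0.425 = 0.0110 mol
n(NaOH) used in back-titration = 0.0127 × 0.140 = 1.78 × 10^-3 mol
n(HCl) left over = 1.78 × 10^-3 mol (1:1 ratio)
n(HCl) consumed by analyte = 0.0110 − 1.78 × 10^-3 = 9.23 × 10^-3 mol
From the 1:2 ratio, n(Mg(OH)2) = 1/2 × 9.23 × 10^-3 = 4.61 × 10^-3 mol
mass of Mg(OH)2 = 4.61 × 10^-3 × 58.32 = 0.269 g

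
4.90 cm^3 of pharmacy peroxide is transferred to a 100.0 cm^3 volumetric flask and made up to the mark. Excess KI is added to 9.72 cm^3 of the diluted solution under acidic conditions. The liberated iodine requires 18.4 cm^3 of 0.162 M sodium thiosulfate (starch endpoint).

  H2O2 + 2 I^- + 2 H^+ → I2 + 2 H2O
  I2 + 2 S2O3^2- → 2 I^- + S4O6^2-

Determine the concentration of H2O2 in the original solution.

n(S2O3^2-) = 0.0184 × 0.162 = 2.98 × 10^-3 mol
n(I2) = n(S2O3^2-)/2 = 1.49 × 10^-3 mol
n(H2O2) in the aliquot = 1.49 × 10^-3 mol (1:1 ratio)
[H2O2]_dilute = 1.49 × 10^-3 / 0.00972 = 0.153 mol/L
[H2O2]_original = 0.153 × 100.0/4.90 = 3.13 mol/L

3.13 M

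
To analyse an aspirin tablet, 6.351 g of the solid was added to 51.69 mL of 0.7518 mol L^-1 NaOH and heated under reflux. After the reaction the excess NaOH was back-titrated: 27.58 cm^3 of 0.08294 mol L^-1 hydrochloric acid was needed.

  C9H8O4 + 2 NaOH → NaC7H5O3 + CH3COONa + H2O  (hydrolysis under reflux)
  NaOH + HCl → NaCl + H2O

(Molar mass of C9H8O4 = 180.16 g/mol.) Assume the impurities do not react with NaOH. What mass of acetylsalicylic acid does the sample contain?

n(NaOH) added = 0.05169 × 0.7518 = 0.03886 mol
n(HCl) used in back-titration = 0.02758 × 0.08294 = 2.287 × 10^-3 mol
n(NaOH) left over = 2.287 × 10^-3 mol (1:1 ratio)
n(NaOH) consumed by analyte = 0.03886 − 2.287 × 10^-3 = 0.03657 mol
From the 1:2 ratio, n(C9H8O4) = 1/2 × 0.03657 = 0.01829 mol
mass of C9H8O4 = 0.01829 × 180.16 = 3.295 g

3.295 g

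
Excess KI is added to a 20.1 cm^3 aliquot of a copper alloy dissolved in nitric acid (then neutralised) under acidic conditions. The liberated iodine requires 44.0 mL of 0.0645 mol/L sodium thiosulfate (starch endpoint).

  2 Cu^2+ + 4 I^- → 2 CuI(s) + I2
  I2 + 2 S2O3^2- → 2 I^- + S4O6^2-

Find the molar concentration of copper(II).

n(S2O3^2-) = 0.0440 × 0.0645 = 2.84 × 10^-3 mol
n(I2) = n(S2O3^2-)/2 = 1.42 × 10^-3 mol
From the 2:1 ratio, n(Cu2+) in the aliquot = 2/1 × 1.42 × 10^-3 = 2.84 × 10^-3 mol
[Cu2+] = 2.84 × 10^-3 / 0.0201 = 0.141 mol/L

0.141 mol/L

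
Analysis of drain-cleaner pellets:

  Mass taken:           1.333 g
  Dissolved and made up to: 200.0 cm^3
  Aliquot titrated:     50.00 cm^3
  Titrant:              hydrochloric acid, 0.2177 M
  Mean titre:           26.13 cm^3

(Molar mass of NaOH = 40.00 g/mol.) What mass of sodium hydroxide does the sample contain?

0.9102 g

NaOH + HCl → NaCl + H2O
n(HCl) per titration = 0.02613 × 0.2177 = 5.689 × 10^-3 mol
n(NaOH) in each aliquot = 5.689 × 10^-3 mol (1:1 ratio)
n(NaOH) in the whole flask = 5.689 × 10^-3 × 200.0/50.00 = 0.02275 mol
mass of NaOH = 0.02275 × 40.00 = 0.9102 g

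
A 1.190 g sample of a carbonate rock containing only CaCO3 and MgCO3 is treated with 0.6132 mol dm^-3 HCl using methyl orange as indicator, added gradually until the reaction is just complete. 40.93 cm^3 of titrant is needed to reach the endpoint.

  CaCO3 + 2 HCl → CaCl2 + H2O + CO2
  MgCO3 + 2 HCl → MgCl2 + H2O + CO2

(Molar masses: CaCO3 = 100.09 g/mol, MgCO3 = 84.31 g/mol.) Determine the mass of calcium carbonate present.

n(HCl) = 0.04093 × 0.6132 = 0.02510 mol
Let x = n(CaCO3), y = n(MgCO3).
Titrant: 2x + 2y = 0.02510;  mass: 100.09x + 84.31y = 1.190
Solving, x = 8.364 × 10^-3 mol, y = 4.185 × 10^-3 mol
mass of CaCO3 = 8.364 × 10^-3 × 100.09 = 0.8371 g

0.8371 g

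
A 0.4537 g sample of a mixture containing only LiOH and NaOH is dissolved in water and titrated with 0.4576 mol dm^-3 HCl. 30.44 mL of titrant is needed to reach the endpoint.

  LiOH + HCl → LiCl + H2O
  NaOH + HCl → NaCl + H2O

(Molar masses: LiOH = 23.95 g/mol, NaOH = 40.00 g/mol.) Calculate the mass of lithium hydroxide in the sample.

n(HCl) = 0.03044 × 0.4576 = 0.01393 mol
Let x = n(LiOH), y = n(NaOH).
Titrant: 1x + 1y = 0.01393;  mass: 23.95x + 40.00y = 0.4537
Solving, x = 6.447 × 10^-3 mol, y = 7.482 × 10^-3 mol
mass of LiOH = 6.447 × 10^-3 × 23.95 = 0.1544 g

0.1544 g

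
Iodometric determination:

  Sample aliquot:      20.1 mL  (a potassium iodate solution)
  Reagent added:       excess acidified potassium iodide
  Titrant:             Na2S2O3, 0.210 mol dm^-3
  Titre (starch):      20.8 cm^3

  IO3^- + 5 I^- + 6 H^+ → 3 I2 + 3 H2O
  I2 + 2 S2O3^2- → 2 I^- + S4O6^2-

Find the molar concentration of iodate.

0.0362 mol/L

n(S2O3^2-) = 0.0208 × 0.210 = 4.37 × 10^-3 mol
n(I2) = n(S2O3^2-)/2 = 2.18 × 10^-3 mol
From the 1:3 ratio, n(IO3^-) in the aliquot = 1/3 × 2.18 × 10^-3 = 7.28 × 10^-4 mol
[IO3^-] = 7.28 × 10^-4 / 0.0201 = 0.0362 mol/L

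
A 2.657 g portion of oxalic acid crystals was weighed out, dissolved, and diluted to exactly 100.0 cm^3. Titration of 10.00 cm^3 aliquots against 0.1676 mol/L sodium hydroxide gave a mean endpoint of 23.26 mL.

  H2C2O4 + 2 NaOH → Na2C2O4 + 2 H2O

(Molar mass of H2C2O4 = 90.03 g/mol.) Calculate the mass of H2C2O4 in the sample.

1.755 g

n(NaOH) per titration = 0.02326 × 0.1676 = 3.898 × 10^-3 mol
From the 1:2 ratio, n(H2C2O4) in each aliquot = 1/2 × 3.898 × 10^-3 = 1.949 × 10^-3 mol
n(H2C2O4) in the whole flask = 1.949 × 10^-3 × 100.0/10.00 = 0.01949 mol
mass of H2C2O4 = 0.01949 × 90.03 = 1.755 g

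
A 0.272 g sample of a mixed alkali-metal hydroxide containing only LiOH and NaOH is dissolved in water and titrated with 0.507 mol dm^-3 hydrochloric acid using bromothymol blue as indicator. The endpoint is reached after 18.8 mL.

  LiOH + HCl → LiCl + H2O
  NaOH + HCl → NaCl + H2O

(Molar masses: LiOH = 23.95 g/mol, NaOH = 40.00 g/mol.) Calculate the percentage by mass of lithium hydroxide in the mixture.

59.9 %

n(HCl) = 0.0188 × 0.507 = 9.53 × 10^-3 mol
Let x = n(LiOH), y = n(NaOH).
Titrant: 1x + 1y = 9.53 × 10^-3;  mass: 23.95x + 40.00y = 0.272
Solving, x = 6.81 × 10^-3 mol, y = 2.72 × 10^-3 mol
mass of LiOH = 6.81 × 10^-3 × 23.95 = 0.163 g
% LiOH = 0.163 / 0.272 × 100 = 59.9 %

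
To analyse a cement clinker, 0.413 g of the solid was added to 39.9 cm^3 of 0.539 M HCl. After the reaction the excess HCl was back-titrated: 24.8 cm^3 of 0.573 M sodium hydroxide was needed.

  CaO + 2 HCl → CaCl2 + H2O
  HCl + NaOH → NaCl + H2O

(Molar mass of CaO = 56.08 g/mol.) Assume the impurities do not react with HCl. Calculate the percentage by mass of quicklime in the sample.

n(HCl) added = 0.0399 × 0.539 = 0.0215 mol
n(NaOH) used in back-titration = 0.0248 × 0.573 = 0.0142 mol
n(HCl) left over = 0.0142 mol (1:1 ratio)
n(HCl) consumed by analyte = 0.0215 − 0.0142 = 7.30 × 10^-3 mol
From the 1:2 ratio, n(CaO) = 1/2 × 7.30 × 10^-3 = 3.65 × 10^-3 mol
mass of CaO = 3.65 × 10^-3 × 56.08 = 0.205 g
% CaO = 0.205 / 0.413 × 100 = 49.5 %

49.5 %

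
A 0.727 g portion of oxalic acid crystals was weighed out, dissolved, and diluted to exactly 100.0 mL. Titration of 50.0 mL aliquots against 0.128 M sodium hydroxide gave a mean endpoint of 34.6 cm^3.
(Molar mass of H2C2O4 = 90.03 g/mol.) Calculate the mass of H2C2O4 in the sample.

H2C2O4 + 2 NaOH → Na2C2O4 + 2 H2O
n(NaOH) per titration = 0.0346 × 0.128 = 4.43 × 10^-3 mol
From the 1:2 ratio, n(H2C2O4) in each aliquot = 1/2 × 4.43 × 10^-3 = 2.21 × 10^-3 mol
n(H2C2O4) in the whole flask = 2.21 × 10^-3 × 100.0/50.0 = 4.43 × 10^-3 mol
mass of H2C2O4 = 4.43 × 10^-3 × 90.03 = 0.399 g

0.399 g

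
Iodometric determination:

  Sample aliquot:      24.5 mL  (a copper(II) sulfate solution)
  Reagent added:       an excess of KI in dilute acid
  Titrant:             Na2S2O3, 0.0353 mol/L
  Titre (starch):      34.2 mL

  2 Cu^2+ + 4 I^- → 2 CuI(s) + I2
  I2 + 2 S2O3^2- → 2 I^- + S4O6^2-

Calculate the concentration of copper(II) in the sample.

0.0493 mol/L

n(S2O3^2-) = 0.0342 × 0.0353 = 1.21 × 10^-3 mol
n(I2) = n(S2O3^2-)/2 = 6.04 × 10^-4 mol
From the 2:1 ratio, n(Cu2+) in the aliquot = 2/1 × 6.04 × 10^-4 = 1.21 × 10^-3 mol
[Cu2+] = 1.21 × 10^-3 / 0.0245 = 0.0493 mol/L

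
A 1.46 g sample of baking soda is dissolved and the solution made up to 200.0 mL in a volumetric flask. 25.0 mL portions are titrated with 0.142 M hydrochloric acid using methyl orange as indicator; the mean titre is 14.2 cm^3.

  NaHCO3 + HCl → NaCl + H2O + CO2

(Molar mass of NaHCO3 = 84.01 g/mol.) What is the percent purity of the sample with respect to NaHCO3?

92.8 %

n(HCl) per titration = 0.0142 × 0.142 = 2.02 × 10^-3 mol
n(NaHCO3) in each aliquot = 2.02 × 10^-3 mol (1:1 ratio)
n(NaHCO3) in the whole flask = 2.02 × 10^-3 × 200.0/25.0 = 0.0161 mol
mass of NaHCO3 = 0.0161 × 84.01 = 1.36 g
% NaHCO3 = 1.36 / 1.46 × 100 = 92.8 %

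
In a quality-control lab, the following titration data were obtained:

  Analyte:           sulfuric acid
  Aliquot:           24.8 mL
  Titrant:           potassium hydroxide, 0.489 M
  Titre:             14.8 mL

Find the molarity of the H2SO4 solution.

0.146 M

H2SO4 + 2 KOH → K2SO4 + 2 H2O
n(KOH) = 0.0148 L × 0.489 mol/L = 7.24 × 10^-3 mol
From the 1:2 mole ratio, n(H2SO4) = 1/2 × 7.24 × 10^-3 = 3.62 × 10^-3 mol
[H2SO4] = 3.62 × 10^-3 mol / 0.0248 L = 0.146 mol/L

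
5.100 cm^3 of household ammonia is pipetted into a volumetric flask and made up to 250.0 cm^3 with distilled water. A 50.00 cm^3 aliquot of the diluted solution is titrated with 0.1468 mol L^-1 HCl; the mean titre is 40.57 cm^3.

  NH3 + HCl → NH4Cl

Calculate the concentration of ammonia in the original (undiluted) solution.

n(HCl) = 0.04057 × 0.1468 = 5.956 × 10^-3 mol
n(NH3) in the aliquot = 5.956 × 10^-3 mol (1:1 ratio)
[NH3]_dilute = 5.956 × 10^-3 / 0.05000 = 0.1191 mol/L
Dilution factor = 250.0 / 5.100 = 49.02
[NH3]_stock = 0.1191 × 49.02 = 5.839 mol/L

5.839 mol/L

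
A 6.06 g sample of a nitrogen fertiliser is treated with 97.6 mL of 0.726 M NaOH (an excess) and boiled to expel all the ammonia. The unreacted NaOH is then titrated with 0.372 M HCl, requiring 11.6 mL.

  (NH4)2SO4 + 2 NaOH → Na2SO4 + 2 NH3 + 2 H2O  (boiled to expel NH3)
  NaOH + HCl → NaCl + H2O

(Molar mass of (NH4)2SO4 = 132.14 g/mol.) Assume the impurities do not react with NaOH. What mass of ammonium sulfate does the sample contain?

4.40 g

n(NaOH) added = 0.0976 × 0.726 = 0.0709 mol
n(HCl) used in back-titration = 0.0116 × 0.372 = 4.32 × 10^-3 mol
n(NaOH) left over = 4.32 × 10^-3 mol (1:1 ratio)
n(NaOH) consumed by analyte = 0.0709 − 4.32 × 10^-3 = 0.0665 mol
From the 1:2 ratio, n((NH4)2SO4) = 1/2 × 0.0665 = 0.0333 mol
mass of (NH4)2SO4 = 0.0333 × 132.14 = 4.40 g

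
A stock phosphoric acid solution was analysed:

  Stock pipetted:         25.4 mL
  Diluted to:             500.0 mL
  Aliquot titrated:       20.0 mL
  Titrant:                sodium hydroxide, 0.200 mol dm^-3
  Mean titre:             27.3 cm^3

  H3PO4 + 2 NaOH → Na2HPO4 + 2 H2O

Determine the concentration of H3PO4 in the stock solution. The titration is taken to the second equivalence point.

2.69 mol/L

n(NaOH) = 0.0273 × 0.200 = 5.46 × 10^-3 mol
From the 1:2 ratio, n(H3PO4) in the aliquot = 1/2 × 5.46 × 10^-3 = 2.73 × 10^-3 mol
[H3PO4]_dilute = 2.73 × 10^-3 / 0.0200 = 0.137 mol/L
Dilution factor = 500.0 / 25.4 = 19.69
[H3PO4]_stock = 0.137 × 19.69 = 2.69 mol/L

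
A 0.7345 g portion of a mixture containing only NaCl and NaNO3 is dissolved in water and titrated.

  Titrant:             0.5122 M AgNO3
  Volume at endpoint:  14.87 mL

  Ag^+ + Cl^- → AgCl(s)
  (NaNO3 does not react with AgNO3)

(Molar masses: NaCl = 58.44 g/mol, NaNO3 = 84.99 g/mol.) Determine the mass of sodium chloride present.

n(AgNO3) = 0.01487 × 0.5122 = 7.616 × 10^-3 mol
Let x = n(NaCl), y = n(NaNO3).
Titrant: 1x = 7.616 × 10^-3;  mass: 58.44x + 84.99y = 0.7345
Solving, x = 7.616 × 10^-3 mol, y = 3.405 × 10^-3 mol
mass of NaCl = 7.616 × 10^-3 × 58.44 = 0.4451 g

0.4451 g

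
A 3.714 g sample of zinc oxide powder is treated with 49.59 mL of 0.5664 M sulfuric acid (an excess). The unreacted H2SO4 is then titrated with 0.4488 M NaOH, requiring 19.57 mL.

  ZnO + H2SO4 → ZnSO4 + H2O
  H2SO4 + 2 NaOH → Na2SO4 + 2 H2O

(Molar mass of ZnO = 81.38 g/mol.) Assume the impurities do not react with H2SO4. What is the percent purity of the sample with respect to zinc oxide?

n(H2SO4) added = 0.04959 × 0.5664 = 0.02809 mol
n(NaOH) used in back-titration = 0.01957 × 0.4488 = 8.783 × 10^-3 mol
From the 1:2 ratio, n(H2SO4) left over = 1/2 × 8.783 × 10^-3 = 4.392 × 10^-3 mol
n(H2SO4) consumed by analyte = 0.02809 − 4.392 × 10^-3 = 0.02370 mol
n(ZnO) = 0.02370 mol (1:1 ratio)
mass of ZnO = 0.02370 × 81.38 = 1.928 g
% ZnO = 1.928 / 3.714 × 100 = 51.92 %

51.92 %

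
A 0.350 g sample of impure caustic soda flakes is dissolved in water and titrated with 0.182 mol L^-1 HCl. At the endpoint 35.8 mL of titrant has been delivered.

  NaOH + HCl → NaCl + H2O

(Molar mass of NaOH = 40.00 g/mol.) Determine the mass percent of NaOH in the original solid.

74.5 %

n(HCl) = 0.0358 L × 0.182 mol/L = 6.52 × 10^-3 mol
n(NaOH) = 6.52 × 10^-3 mol (1:1 ratio)
mass of NaOH = 6.52 × 10^-3 × 40.00 g/mol = 0.261 g
% NaOH = 0.261 / 0.350 × 100 = 74.5 %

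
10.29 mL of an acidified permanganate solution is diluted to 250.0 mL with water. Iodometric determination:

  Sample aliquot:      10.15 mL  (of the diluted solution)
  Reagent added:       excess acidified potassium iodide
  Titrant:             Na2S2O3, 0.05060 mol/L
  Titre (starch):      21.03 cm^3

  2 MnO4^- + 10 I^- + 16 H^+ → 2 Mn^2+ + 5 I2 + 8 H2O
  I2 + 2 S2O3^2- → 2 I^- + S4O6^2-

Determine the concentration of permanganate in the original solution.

0.5094 mol/L

n(S2O3^2-) = 0.02103 × 0.05060 = 1.064 × 10^-3 mol
n(I2) = n(S2O3^2-)/2 = 5.321 × 10^-4 mol
From the 2:5 ratio, n(MnO4^-) in the aliquot = 2/5 × 5.321 × 10^-4 = 2.128 × 10^-4 mol
[MnO4^-]_dilute = 2.128 × 10^-4 / 0.01015 = 0.02097 mol/L
[MnO4^-]_original = 0.02097 × 250.0/10.29 = 0.5094 mol/L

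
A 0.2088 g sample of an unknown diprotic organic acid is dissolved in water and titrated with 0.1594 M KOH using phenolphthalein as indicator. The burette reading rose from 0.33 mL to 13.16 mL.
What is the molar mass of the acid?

204.2 g/mol

n(KOH) = 0.01283 L × 0.1594 mol/L = 2.045 × 10^-3 mol
From the 1:2 ratio, n(H2A) = 1/2 × 2.045 × 10^-3 = 1.023 × 10^-3 mol
M = m / n = 0.2088 g / 1.023 × 10^-3 mol = 204.2 g/mol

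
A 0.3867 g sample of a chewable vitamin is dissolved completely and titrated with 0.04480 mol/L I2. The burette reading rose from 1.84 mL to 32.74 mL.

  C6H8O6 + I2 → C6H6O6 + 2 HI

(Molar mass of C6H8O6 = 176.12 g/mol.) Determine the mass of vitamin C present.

n(I2) = 0.03090 L × 0.04480 mol/L = 1.384 × 10^-3 mol
n(C6H8O6) = 1.384 × 10^-3 mol (1:1 ratio)
mass of C6H8O6 = 1.384 × 10^-3 × 176.12 g/mol = 0.2438 g

0.2438 g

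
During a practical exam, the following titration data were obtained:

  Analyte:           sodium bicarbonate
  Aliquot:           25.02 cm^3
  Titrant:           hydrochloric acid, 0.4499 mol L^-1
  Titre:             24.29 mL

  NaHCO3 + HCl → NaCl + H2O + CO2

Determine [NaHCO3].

n(HCl) = 0.02429 L × 0.4499 mol/L = 0.01093 mol
n(NaHCO3) = 0.01093 mol (1:1 mole ratio)
[NaHCO3] = 0.01093 mol / 0.02502 L = 0.4368 mol/L

0.4368 mol/L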